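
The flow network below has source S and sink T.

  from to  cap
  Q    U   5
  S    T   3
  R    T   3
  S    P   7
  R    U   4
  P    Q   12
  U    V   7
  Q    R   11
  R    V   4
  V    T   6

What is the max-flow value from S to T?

10

Augment S→T: bottleneck 3, flow now 3.
Augment S→P→Q→R→T: bottleneck 3, flow now 6.
Augment S→P→Q→R→V→T: bottleneck 4, flow now 10.
No augmenting path remains; maximum flow = 10.
In the residual graph, reachable from S: {S}.
Min-cut edges: S→P (7), S→T (3); capacity 7 + 3 = 10.
This cut is saturated, so no flow can exceed 10.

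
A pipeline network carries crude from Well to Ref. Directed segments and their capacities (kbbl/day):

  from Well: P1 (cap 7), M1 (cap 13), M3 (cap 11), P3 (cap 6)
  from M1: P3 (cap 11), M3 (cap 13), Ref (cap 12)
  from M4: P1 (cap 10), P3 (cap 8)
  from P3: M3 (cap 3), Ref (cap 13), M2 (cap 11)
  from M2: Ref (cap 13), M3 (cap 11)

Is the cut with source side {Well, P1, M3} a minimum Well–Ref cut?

Yes — it is a minimum cut (capacity 19).

Given cut capacity: 13 + 6 = 19.
Augment Well→M1→Ref: bottleneck 12, flow now 12.
Augment Well→P3→Ref: bottleneck 6, flow now 18.
Augment Well→M1→P3→Ref: bottleneck 1, flow now 19.
No augmenting path remains; maximum flow = 19.
Cut capacity 19 equals the max flow, so it is a minimum cut.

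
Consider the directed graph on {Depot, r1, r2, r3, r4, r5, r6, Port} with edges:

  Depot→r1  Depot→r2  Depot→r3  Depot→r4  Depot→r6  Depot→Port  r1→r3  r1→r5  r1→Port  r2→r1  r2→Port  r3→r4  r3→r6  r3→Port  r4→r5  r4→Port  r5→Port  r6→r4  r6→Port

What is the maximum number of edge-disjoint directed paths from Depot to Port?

6

Assign every edge capacity 1; by Menger, the answer equals the max flow.
Path Depot→Port (+1); total 1.
Path Depot→r1→Port (+1); total 2.
Path Depot→r2→Port (+1); total 3.
Path Depot→r3→Port (+1); total 4.
Path Depot→r4→Port (+1); total 5.
Path Depot→r6→Port (+1); total 6.
No residual Depot→Port path; max flow = 6.
Certifying cut of size 6: {Depot→Port, Depot→r1, Depot→r2, Depot→r3, Depot→r4, Depot→r6}.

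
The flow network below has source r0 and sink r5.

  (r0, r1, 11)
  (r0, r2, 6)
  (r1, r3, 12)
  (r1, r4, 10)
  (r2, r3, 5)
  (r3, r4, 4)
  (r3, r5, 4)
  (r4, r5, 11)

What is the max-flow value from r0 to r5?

15

Augment r0→r1→r3→r5: bottleneck 4, flow now 4.
Augment r0→r1→r4→r5: bottleneck 7, flow now 11.
Augment r0→r2→r3→r4→r5: bottleneck 4, flow now 15.
No augmenting path remains; maximum flow = 15.
In the residual graph, reachable from r0: {r0, r1, r2, r3, r4}.
Min-cut edges: r3→r5 (4), r4→r5 (11); capacity 4 + 11 = 15.
This cut is saturated, so no flow can exceed 15.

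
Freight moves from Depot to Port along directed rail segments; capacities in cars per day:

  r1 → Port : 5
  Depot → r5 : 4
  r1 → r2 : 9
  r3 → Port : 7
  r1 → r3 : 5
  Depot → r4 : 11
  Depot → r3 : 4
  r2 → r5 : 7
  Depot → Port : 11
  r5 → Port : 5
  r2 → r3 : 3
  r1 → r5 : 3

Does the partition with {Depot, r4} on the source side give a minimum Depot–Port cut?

Given cut capacity: 4 + 4 + 11 = 19.
Augment Depot→Port: bottleneck 11, flow now 11.
Augment Depot→r3→Port: bottleneck 4, flow now 15.
Augment Depot→r5→Port: bottleneck 4, flow now 19.
No augmenting path remains; maximum flow = 19.
Cut capacity 19 equals the max flow, so it is a minimum cut.

Yes — it is a minimum cut (capacity 19).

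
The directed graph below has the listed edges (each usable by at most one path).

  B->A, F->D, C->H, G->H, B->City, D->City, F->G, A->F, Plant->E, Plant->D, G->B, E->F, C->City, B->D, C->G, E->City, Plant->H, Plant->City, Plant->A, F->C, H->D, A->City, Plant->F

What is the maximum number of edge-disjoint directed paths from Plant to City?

Assign every edge capacity 1; by Menger, the answer equals the max flow.
Path Plant→City (+1); total 1.
Path Plant→A→City (+1); total 2.
Path Plant→D→City (+1); total 3.
Path Plant→E→City (+1); total 4.
Path Plant→F→C→City (+1); total 5.
No residual Plant→City path; max flow = 5.
Certifying cut of size 5: {D→City, Plant→A, Plant→City, Plant→E, Plant→F}.

5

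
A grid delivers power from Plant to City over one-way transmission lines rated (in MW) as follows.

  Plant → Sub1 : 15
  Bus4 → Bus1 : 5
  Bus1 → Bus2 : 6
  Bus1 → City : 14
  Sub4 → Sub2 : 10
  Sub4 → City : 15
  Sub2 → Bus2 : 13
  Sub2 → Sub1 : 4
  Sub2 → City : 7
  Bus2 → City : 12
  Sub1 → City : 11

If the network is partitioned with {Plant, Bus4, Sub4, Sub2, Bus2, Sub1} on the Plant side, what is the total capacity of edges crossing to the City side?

Edges leaving {Plant, Bus4, Sub4, Sub2, Bus2, Sub1}: Bus4→Bus1 (5), Sub4→City (15), Sub2→City (7), Bus2→City (12), Sub1→City (11).
Cut capacity = 5 + 15 + 7 + 12 + 11 = 50.

50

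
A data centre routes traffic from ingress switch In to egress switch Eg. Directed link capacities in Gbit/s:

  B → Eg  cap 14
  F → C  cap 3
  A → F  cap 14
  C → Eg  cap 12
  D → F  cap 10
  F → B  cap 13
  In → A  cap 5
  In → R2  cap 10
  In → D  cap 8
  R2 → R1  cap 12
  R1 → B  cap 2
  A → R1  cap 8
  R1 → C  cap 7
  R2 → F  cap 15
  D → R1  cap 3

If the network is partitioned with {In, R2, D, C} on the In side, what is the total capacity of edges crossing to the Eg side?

57

Edges leaving {In, R2, D, C}: In→A (5), R2→R1 (12), R2→F (15), D→R1 (3), D→F (10), C→Eg (12).
Cut capacity = 5 + 12 + 15 + 3 + 10 + 12 = 57.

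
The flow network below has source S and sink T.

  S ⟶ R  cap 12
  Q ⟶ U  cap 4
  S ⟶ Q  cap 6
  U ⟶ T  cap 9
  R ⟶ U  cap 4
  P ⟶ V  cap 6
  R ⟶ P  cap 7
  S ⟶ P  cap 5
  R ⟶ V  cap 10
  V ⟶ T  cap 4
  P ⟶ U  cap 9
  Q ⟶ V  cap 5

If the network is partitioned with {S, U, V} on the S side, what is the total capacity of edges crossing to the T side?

Edges leaving {S, U, V}: S→P (5), S→Q (6), S→R (12), U→T (9), V→T (4).
Cut capacity = 5 + 6 + 12 + 9 + 4 = 36.

36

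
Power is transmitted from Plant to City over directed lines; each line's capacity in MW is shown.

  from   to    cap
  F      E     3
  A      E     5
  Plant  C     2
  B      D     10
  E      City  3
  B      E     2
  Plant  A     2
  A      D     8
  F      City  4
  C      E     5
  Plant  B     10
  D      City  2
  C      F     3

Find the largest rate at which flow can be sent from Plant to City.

Augment Plant→A→D→City: bottleneck 2, flow now 2.
Augment Plant→B→E→City: bottleneck 2, flow now 4.
Augment Plant→C→E→City: bottleneck 1, flow now 5.
Augment Plant→C→F→City: bottleneck 1, flow now 6.
Augment Plant→B→D→A→E→C→F→City: bottleneck 1, flow now 7. (uses reverse residual edge)
No augmenting path remains; maximum flow = 7.
In the residual graph, reachable from Plant: {Plant, A, B, D, E}.
Min-cut edges: Plant→C (2), D→City (2), E→City (3); capacity 2 + 2 + 3 = 7.
This cut is saturated, so no flow can exceed 7.

7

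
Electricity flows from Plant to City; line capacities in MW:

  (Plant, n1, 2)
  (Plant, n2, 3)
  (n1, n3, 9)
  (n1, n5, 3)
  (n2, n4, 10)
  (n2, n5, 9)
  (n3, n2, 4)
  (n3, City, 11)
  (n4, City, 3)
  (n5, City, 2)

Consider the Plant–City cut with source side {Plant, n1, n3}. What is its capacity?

Edges leaving {Plant, n1, n3}: Plant→n2 (3), n1→n5 (3), n3→n2 (4), n3→City (11).
Cut capacity = 3 + 3 + 4 + 11 = 21.

21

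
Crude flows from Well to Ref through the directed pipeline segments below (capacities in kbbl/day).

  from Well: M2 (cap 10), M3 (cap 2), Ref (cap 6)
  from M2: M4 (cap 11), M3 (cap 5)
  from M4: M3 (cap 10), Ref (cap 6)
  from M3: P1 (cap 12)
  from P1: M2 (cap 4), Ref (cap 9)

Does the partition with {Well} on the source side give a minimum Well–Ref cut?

Yes — it is a minimum cut (capacity 18).

Given cut capacity: 10 + 2 + 6 = 18.
Augment Well→Ref: bottleneck 6, flow now 6.
Augment Well→M2→M4→Ref: bottleneck 6, flow now 12.
Augment Well→M3→P1→Ref: bottleneck 2, flow now 14.
Augment Well→M2→M3→P1→Ref: bottleneck 4, flow now 18.
No augmenting path remains; maximum flow = 18.
Cut capacity 18 equals the max flow, so it is a minimum cut.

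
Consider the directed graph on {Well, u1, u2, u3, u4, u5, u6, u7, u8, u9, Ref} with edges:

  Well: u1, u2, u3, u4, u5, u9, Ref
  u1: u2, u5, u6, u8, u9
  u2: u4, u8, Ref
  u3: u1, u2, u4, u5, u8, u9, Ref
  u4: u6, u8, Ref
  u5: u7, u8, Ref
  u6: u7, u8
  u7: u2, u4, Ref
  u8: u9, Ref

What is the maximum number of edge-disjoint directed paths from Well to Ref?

Assign every edge capacity 1; by Menger, the answer equals the max flow.
Path Well→Ref (+1); total 1.
Path Well→u2→Ref (+1); total 2.
Path Well→u3→Ref (+1); total 3.
Path Well→u4→Ref (+1); total 4.
Path Well→u5→Ref (+1); total 5.
Path Well→u1→u8→Ref (+1); total 6.
No residual Well→Ref path; max flow = 6.
Certifying cut of size 6: {Well→Ref, Well→u1, Well→u2, Well→u3, Well→u4, Well→u5}.

6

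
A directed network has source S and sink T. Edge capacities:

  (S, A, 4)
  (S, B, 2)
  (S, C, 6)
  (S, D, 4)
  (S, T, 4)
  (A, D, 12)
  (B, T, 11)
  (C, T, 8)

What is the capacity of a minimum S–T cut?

12

Augment S→T: bottleneck 4, flow now 4.
Augment S→B→T: bottleneck 2, flow now 6.
Augment S→C→T: bottleneck 6, flow now 12.
No augmenting path remains; maximum flow = 12.
By max-flow min-cut, the minimum cut capacity equals the max flow.
In the residual graph, reachable from S: {S, A, D}.
Min-cut edges: S→B (2), S→C (6), S→T (4); capacity 2 + 6 + 4 = 12.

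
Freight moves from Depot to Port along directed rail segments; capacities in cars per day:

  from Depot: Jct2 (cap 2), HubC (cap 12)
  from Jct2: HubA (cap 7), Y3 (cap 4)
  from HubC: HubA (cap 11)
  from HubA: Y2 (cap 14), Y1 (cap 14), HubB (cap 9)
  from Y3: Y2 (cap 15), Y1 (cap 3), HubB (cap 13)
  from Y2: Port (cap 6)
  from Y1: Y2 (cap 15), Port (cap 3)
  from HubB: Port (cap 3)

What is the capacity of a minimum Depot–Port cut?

12

Augment Depot→Jct2→HubA→Y2→Port: bottleneck 2, flow now 2.
Augment Depot→HubC→HubA→Y2→Port: bottleneck 4, flow now 6.
Augment Depot→HubC→HubA→Y1→Port: bottleneck 3, flow now 9.
Augment Depot→HubC→HubA→HubB→Port: bottleneck 3, flow now 12.
No augmenting path remains; maximum flow = 12.
By max-flow min-cut, the minimum cut capacity equals the max flow.
In the residual graph, reachable from Depot: {Depot, Jct2, HubC, HubA, Y3, Y2, Y1, HubB}.
Min-cut edges: Y2→Port (6), Y1→Port (3), HubB→Port (3); capacity 6 + 3 + 3 = 12.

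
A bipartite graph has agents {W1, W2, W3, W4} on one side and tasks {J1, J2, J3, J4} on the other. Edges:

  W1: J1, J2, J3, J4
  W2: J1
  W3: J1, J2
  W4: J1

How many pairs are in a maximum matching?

Unit-capacity flow: source→left, listed edges, right→sink; max matching = max flow.
Augmenting path W1→J1 (+1); matched 1.
Augmenting path W3→J2 (+1); matched 2.
Augmenting path W2→J1→W1→J3 (+1); matched 3.
No augmenting path remains; maximum matching = 3.
König certificate: {W1, W3, J1} is a vertex cover of size 3 (every listed pair touches it), so no matching can be larger.

3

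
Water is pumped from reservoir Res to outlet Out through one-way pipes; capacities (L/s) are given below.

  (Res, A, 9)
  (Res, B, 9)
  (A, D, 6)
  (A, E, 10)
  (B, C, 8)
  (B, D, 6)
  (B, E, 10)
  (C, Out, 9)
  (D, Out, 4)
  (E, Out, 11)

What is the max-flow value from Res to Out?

Augment Res→A→D→Out: bottleneck 4, flow now 4.
Augment Res→A→E→Out: bottleneck 5, flow now 9.
Augment Res→B→C→Out: bottleneck 8, flow now 17.
Augment Res→B→E→Out: bottleneck 1, flow now 18.
No augmenting path remains; maximum flow = 18.
In the residual graph, reachable from Res: {Res}.
Min-cut edges: Res→A (9), Res→B (9); capacity 9 + 9 = 18.
This cut is saturated, so no flow can exceed 18.

18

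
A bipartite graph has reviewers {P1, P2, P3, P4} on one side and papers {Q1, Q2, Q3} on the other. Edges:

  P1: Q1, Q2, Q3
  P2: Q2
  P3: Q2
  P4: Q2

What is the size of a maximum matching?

Unit-capacity flow: source→left, listed edges, right→sink; max matching = max flow.
Augmenting path P1→Q1 (+1); matched 1.
Augmenting path P2→Q2 (+1); matched 2.
No augmenting path remains; maximum matching = 2.
König certificate: {P1, Q2} is a vertex cover of size 2 (every listed pair touches it), so no matching can be larger.

2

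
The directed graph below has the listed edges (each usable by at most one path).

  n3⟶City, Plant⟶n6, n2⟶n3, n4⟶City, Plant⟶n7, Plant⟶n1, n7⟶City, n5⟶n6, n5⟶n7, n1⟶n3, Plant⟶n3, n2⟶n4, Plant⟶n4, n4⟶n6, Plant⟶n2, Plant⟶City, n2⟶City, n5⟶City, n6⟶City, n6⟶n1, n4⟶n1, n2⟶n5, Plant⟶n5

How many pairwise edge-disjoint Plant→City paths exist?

7

Assign every edge capacity 1; by Menger, the answer equals the max flow.
Path Plant→City (+1); total 1.
Path Plant→n2→City (+1); total 2.
Path Plant→n3→City (+1); total 3.
Path Plant→n4→City (+1); total 4.
Path Plant→n5→City (+1); total 5.
Path Plant→n6→City (+1); total 6.
Path Plant→n7→City (+1); total 7.
No residual Plant→City path; max flow = 7.
Certifying cut of size 7: {Plant→City, Plant→n2, Plant→n4, Plant→n5, Plant→n6, Plant→n7, n3→City}.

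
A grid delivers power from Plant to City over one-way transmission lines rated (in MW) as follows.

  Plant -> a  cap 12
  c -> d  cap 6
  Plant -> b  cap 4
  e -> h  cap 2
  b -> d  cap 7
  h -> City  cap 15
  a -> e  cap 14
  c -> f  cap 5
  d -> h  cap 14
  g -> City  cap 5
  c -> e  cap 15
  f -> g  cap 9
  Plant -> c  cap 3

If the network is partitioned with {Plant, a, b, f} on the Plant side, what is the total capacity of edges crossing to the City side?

33

Edges leaving {Plant, a, b, f}: Plant→c (3), a→e (14), b→d (7), f→g (9).
Cut capacity = 3 + 14 + 7 + 9 = 33.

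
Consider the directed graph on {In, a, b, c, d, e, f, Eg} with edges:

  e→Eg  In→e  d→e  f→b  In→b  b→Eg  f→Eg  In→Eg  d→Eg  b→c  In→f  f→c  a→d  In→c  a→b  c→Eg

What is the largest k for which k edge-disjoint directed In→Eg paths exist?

Assign every edge capacity 1; by Menger, the answer equals the max flow.
Path In→Eg (+1); total 1.
Path In→b→Eg (+1); total 2.
Path In→c→Eg (+1); total 3.
Path In→e→Eg (+1); total 4.
Path In→f→Eg (+1); total 5.
No residual In→Eg path; max flow = 5.
Certifying cut of size 5: {In→Eg, In→b, In→c, In→e, In→f}.

5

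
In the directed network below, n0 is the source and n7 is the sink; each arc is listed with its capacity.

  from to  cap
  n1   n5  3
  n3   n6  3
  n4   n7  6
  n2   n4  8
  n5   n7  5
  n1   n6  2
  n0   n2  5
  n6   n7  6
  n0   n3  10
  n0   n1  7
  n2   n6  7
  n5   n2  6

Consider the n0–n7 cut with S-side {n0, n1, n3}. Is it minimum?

Given cut capacity: 5 + 3 + 2 + 3 = 13.
Augment n0→n1→n5→n7: bottleneck 3, flow now 3.
Augment n0→n1→n6→n7: bottleneck 2, flow now 5.
Augment n0→n2→n4→n7: bottleneck 5, flow now 10.
Augment n0→n3→n6→n7: bottleneck 3, flow now 13.
No augmenting path remains; maximum flow = 13.
Cut capacity 13 equals the max flow, so it is a minimum cut.

Yes — it is a minimum cut (capacity 13).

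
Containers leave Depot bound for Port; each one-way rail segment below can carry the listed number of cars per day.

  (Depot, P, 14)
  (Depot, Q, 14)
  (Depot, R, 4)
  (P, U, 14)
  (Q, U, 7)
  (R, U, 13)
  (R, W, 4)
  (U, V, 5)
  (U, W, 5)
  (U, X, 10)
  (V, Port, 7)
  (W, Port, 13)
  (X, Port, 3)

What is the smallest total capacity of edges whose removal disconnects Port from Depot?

Augment Depot→R→W→Port: bottleneck 4, flow now 4.
Augment Depot→P→U→V→Port: bottleneck 5, flow now 9.
Augment Depot→P→U→W→Port: bottleneck 5, flow now 14.
Augment Depot→P→U→X→Port: bottleneck 3, flow now 17.
No augmenting path remains; maximum flow = 17.
By max-flow min-cut, the minimum cut capacity equals the max flow.
In the residual graph, reachable from Depot: {Depot, P, Q, U, X}.
Min-cut edges: Depot→R (4), U→V (5), U→W (5), X→Port (3); capacity 4 + 5 + 5 + 3 = 17.

17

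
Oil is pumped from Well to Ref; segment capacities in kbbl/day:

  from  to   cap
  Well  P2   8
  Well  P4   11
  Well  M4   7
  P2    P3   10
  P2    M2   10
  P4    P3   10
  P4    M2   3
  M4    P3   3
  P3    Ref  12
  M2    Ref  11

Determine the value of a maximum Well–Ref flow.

Augment Well→P2→P3→Ref: bottleneck 8, flow now 8.
Augment Well→P4→P3→Ref: bottleneck 4, flow now 12.
Augment Well→P4→M2→Ref: bottleneck 3, flow now 15.
Augment Well→P4→P3→P2→M2→Ref: bottleneck 4, flow now 19. (uses reverse residual edge)
Augment Well→M4→P3→P2→M2→Ref: bottleneck 3, flow now 22. (uses reverse residual edge)
No augmenting path remains; maximum flow = 22.
In the residual graph, reachable from Well: {Well, M4}.
Min-cut edges: Well→P2 (8), Well→P4 (11), M4→P3 (3); capacity 8 + 11 + 3 = 22.
This cut is saturated, so no flow can exceed 22.

22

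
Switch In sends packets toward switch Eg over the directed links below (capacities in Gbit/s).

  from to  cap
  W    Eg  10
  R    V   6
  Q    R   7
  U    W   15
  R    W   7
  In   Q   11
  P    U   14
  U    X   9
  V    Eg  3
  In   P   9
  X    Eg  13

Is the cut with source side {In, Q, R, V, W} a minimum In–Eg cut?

No — its capacity is 22, but the minimum cut has capacity 16.

Given cut capacity: 9 + 3 + 10 = 22.
Augment In→P→U→W→Eg: bottleneck 9, flow now 9.
Augment In→Q→R→V→Eg: bottleneck 3, flow now 12.
Augment In→Q→R→W→Eg: bottleneck 1, flow now 13.
Augment In→Q→R→W→U→X→Eg: bottleneck 3, flow now 16. (uses reverse residual edge)
No augmenting path remains; maximum flow = 16.
In the residual graph, reachable from In: {In, Q}.
Min-cut edges: In→P (9), Q→R (7); capacity 9 + 7 = 16.
Cut capacity 22 exceeds the max flow 16, so it is not minimum.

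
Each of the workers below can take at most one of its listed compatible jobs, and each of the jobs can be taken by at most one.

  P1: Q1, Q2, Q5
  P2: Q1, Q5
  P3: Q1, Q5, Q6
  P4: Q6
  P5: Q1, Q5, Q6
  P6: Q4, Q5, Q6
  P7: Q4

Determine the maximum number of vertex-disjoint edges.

5

Unit-capacity flow: source→left, listed edges, right→sink; max matching = max flow.
Augmenting path P1→Q1 (+1); matched 1.
Augmenting path P2→Q5 (+1); matched 2.
Augmenting path P3→Q6 (+1); matched 3.
Augmenting path P6→Q4 (+1); matched 4.
Augmenting path P5→Q1→P1→Q2 (+1); matched 5.
No augmenting path remains; maximum matching = 5.
König certificate: {P1, Q1, Q4, Q5, Q6} is a vertex cover of size 5 (every listed pair touches it), so no matching can be larger.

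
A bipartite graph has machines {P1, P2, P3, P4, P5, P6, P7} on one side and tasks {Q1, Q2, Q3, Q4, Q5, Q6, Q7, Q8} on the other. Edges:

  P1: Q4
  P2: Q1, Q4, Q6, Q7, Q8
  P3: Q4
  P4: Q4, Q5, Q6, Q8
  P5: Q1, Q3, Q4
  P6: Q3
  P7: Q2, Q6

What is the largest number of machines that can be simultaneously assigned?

Unit-capacity flow: source→left, listed edges, right→sink; max matching = max flow.
Augmenting path P1→Q4 (+1); matched 1.
Augmenting path P2→Q1 (+1); matched 2.
Augmenting path P4→Q5 (+1); matched 3.
Augmenting path P5→Q3 (+1); matched 4.
Augmenting path P7→Q2 (+1); matched 5.
Augmenting path P6→Q3→P5→Q1→P2→Q6 (+1); matched 6.
No augmenting path remains; maximum matching = 6.
König certificate: {P2, P4, P5, P6, P7, Q4} is a vertex cover of size 6 (every listed pair touches it), so no matching can be larger.

6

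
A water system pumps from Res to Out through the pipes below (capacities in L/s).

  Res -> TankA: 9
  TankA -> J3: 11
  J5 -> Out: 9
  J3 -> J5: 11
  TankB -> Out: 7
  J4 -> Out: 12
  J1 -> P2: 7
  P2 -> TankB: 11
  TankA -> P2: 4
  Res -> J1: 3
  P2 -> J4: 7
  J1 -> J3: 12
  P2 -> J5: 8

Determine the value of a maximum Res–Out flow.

12

Augment Res→J1→P2→J5→Out: bottleneck 3, flow now 3.
Augment Res→TankA→P2→J5→Out: bottleneck 4, flow now 7.
Augment Res→TankA→J3→J5→Out: bottleneck 2, flow now 9.
Augment Res→TankA→J3→J5→P2→TankB→Out: bottleneck 3, flow now 12. (uses reverse residual edge)
No augmenting path remains; maximum flow = 12.
In the residual graph, reachable from Res: {Res}.
Min-cut edges: Res→J1 (3), Res→TankA (9); capacity 3 + 9 = 12.
This cut is saturated, so no flow can exceed 12.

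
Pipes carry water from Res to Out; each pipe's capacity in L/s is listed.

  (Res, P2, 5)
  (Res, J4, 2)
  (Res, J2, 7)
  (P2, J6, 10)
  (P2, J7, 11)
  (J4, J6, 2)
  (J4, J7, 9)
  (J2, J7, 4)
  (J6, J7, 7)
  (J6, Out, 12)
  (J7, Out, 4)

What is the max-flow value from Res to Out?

Augment Res→P2→J6→Out: bottleneck 5, flow now 5.
Augment Res→J4→J6→Out: bottleneck 2, flow now 7.
Augment Res→J2→J7→Out: bottleneck 4, flow now 11.
No augmenting path remains; maximum flow = 11.
In the residual graph, reachable from Res: {Res, J2}.
Min-cut edges: Res→P2 (5), Res→J4 (2), J2→J7 (4); capacity 5 + 2 + 4 = 11.
This cut is saturated, so no flow can exceed 11.

11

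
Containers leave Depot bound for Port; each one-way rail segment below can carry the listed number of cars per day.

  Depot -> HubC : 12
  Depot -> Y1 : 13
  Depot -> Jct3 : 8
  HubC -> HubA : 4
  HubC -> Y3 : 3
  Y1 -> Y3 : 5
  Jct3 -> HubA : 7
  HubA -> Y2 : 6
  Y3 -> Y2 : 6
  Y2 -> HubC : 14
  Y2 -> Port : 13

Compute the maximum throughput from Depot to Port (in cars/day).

Augment Depot→HubC→HubA→Y2→Port: bottleneck 4, flow now 4.
Augment Depot→HubC→Y3→Y2→Port: bottleneck 3, flow now 7.
Augment Depot→Y1→Y3→Y2→Port: bottleneck 3, flow now 10.
Augment Depot→Jct3→HubA→Y2→Port: bottleneck 2, flow now 12.
No augmenting path remains; maximum flow = 12.
In the residual graph, reachable from Depot: {Depot, HubC, Y1, Jct3, HubA, Y3}.
Min-cut edges: HubA→Y2 (6), Y3→Y2 (6); capacity 6 + 6 = 12.
This cut is saturated, so no flow can exceed 12.

12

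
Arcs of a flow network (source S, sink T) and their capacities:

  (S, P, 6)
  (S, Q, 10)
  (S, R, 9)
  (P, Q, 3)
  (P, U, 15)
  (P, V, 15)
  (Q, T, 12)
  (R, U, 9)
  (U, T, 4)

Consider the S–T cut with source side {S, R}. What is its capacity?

Edges leaving {S, R}: S→P (6), S→Q (10), R→U (9).
Cut capacity = 6 + 10 + 9 = 25.

25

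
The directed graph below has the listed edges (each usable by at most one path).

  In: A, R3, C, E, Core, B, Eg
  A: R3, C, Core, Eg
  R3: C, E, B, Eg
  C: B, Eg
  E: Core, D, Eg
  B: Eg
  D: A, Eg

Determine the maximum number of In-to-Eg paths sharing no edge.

6

Assign every edge capacity 1; by Menger, the answer equals the max flow.
Path In→Eg (+1); total 1.
Path In→A→Eg (+1); total 2.
Path In→R3→Eg (+1); total 3.
Path In→C→Eg (+1); total 4.
Path In→E→Eg (+1); total 5.
Path In→B→Eg (+1); total 6.
No residual In→Eg path; max flow = 6.
Certifying cut of size 6: {In→A, In→B, In→C, In→E, In→Eg, In→R3}.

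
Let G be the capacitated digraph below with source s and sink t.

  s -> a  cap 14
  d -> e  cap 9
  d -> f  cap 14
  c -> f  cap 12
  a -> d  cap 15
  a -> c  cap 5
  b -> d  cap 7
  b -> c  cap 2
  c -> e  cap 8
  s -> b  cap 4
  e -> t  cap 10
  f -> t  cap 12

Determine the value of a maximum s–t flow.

18

Augment s→a→c→e→t: bottleneck 5, flow now 5.
Augment s→a→d→e→t: bottleneck 5, flow now 10.
Augment s→a→d→f→t: bottleneck 4, flow now 14.
Augment s→b→c→f→t: bottleneck 2, flow now 16.
Augment s→b→d→f→t: bottleneck 2, flow now 18.
No augmenting path remains; maximum flow = 18.
In the residual graph, reachable from s: {s}.
Min-cut edges: s→a (14), s→b (4); capacity 14 + 4 = 18.
This cut is saturated, so no flow can exceed 18.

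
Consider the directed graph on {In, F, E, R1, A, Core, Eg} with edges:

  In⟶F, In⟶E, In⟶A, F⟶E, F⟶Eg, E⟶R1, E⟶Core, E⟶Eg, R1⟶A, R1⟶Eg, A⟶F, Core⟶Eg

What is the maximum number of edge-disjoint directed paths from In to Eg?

Assign every edge capacity 1; by Menger, the answer equals the max flow.
Path In→F→Eg (+1); total 1.
Path In→E→Eg (+1); total 2.
Path In→A→F→E→R1→Eg (+1); total 3.
No residual In→Eg path; max flow = 3.
Certifying cut of size 3: {In→A, In→E, In→F}.

3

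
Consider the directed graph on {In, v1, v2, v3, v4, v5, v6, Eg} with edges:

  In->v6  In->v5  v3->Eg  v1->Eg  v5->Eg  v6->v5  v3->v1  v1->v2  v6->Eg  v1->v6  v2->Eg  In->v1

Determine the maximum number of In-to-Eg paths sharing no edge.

3

Assign every edge capacity 1; by Menger, the answer equals the max flow.
Path In→v1→Eg (+1); total 1.
Path In→v5→Eg (+1); total 2.
Path In→v6→Eg (+1); total 3.
No residual In→Eg path; max flow = 3.
Certifying cut of size 3: {In→v1, In→v5, In→v6}.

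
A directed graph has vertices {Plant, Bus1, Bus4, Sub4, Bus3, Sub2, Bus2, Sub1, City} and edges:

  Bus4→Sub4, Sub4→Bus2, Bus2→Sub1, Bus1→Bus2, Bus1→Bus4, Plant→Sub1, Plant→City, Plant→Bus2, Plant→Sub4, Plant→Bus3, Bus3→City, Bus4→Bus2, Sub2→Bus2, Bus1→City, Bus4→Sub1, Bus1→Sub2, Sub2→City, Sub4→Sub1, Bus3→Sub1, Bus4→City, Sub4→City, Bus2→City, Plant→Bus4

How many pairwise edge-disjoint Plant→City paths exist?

Assign every edge capacity 1; by Menger, the answer equals the max flow.
Path Plant→City (+1); total 1.
Path Plant→Bus4→City (+1); total 2.
Path Plant→Sub4→City (+1); total 3.
Path Plant→Bus3→City (+1); total 4.
Path Plant→Bus2→City (+1); total 5.
No residual Plant→City path; max flow = 5.
Certifying cut of size 5: {Plant→Bus2, Plant→Bus3, Plant→Bus4, Plant→City, Plant→Sub4}.

5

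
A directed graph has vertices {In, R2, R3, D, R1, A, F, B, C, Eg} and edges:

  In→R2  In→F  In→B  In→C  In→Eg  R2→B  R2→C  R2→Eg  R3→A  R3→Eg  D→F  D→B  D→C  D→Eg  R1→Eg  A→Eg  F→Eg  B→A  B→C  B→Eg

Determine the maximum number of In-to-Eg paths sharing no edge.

Assign every edge capacity 1; by Menger, the answer equals the max flow.
Path In→Eg (+1); total 1.
Path In→R2→Eg (+1); total 2.
Path In→F→Eg (+1); total 3.
Path In→B→Eg (+1); total 4.
No residual In→Eg path; max flow = 4.
Certifying cut of size 4: {In→B, In→Eg, In→F, In→R2}.

4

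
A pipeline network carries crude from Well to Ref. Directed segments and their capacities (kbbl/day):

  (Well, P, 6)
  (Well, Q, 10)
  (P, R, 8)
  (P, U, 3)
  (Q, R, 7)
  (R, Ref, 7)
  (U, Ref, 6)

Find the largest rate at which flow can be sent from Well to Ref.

Augment Well→P→R→Ref: bottleneck 6, flow now 6.
Augment Well→Q→R→Ref: bottleneck 1, flow now 7.
Augment Well→Q→R→P→U→Ref: bottleneck 3, flow now 10. (uses reverse residual edge)
No augmenting path remains; maximum flow = 10.
In the residual graph, reachable from Well: {Well, P, Q, R}.
Min-cut edges: P→U (3), R→Ref (7); capacity 3 + 7 = 10.
This cut is saturated, so no flow can exceed 10.

10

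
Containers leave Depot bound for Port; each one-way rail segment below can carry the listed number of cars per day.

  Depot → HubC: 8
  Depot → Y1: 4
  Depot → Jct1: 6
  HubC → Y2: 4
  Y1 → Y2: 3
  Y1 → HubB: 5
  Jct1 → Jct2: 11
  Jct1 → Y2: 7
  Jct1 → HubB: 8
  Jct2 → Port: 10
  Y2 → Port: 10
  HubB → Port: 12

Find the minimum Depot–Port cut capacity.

Augment Depot→HubC→Y2→Port: bottleneck 4, flow now 4.
Augment Depot→Y1→Y2→Port: bottleneck 3, flow now 7.
Augment Depot→Y1→HubB→Port: bottleneck 1, flow now 8.
Augment Depot→Jct1→Jct2→Port: bottleneck 6, flow now 14.
No augmenting path remains; maximum flow = 14.
By max-flow min-cut, the minimum cut capacity equals the max flow.
In the residual graph, reachable from Depot: {Depot, HubC}.
Min-cut edges: Depot→Y1 (4), Depot→Jct1 (6), HubC→Y2 (4); capacity 4 + 6 + 4 = 14.

14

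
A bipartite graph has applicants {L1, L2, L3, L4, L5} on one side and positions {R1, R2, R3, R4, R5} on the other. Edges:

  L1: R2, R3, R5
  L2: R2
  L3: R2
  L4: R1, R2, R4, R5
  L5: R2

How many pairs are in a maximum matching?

3

Unit-capacity flow: source→left, listed edges, right→sink; max matching = max flow.
Augmenting path L1→R2 (+1); matched 1.
Augmenting path L4→R1 (+1); matched 2.
Augmenting path L2→R2→L1→R3 (+1); matched 3.
No augmenting path remains; maximum matching = 3.
König certificate: {L1, L4, R2} is a vertex cover of size 3 (every listed pair touches it), so no matching can be larger.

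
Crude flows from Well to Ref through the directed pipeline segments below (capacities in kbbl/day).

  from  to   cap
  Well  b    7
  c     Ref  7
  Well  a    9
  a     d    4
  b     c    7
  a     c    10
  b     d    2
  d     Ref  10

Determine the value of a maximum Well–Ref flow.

13

Augment Well→a→c→Ref: bottleneck 7, flow now 7.
Augment Well→a→d→Ref: bottleneck 2, flow now 9.
Augment Well→b→d→Ref: bottleneck 2, flow now 11.
Augment Well→b→c→a→d→Ref: bottleneck 2, flow now 13. (uses reverse residual edge)
No augmenting path remains; maximum flow = 13.
In the residual graph, reachable from Well: {Well, a, b, c}.
Min-cut edges: a→d (4), b→d (2), c→Ref (7); capacity 4 + 2 + 7 = 13.
This cut is saturated, so no flow can exceed 13.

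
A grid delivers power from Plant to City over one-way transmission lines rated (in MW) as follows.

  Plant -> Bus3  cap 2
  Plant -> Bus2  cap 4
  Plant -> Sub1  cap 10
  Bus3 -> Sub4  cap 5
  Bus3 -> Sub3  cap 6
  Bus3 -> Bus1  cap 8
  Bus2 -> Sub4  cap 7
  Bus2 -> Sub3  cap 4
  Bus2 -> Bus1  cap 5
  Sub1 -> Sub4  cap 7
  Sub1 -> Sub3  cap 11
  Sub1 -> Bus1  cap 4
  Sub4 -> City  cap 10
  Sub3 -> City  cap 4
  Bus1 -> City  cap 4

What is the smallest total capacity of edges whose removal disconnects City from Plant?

Augment Plant→Bus3→Sub4→City: bottleneck 2, flow now 2.
Augment Plant→Bus2→Sub4→City: bottleneck 4, flow now 6.
Augment Plant→Sub1→Sub4→City: bottleneck 4, flow now 10.
Augment Plant→Sub1→Sub3→City: bottleneck 4, flow now 14.
Augment Plant→Sub1→Bus1→City: bottleneck 2, flow now 16.
No augmenting path remains; maximum flow = 16.
By max-flow min-cut, the minimum cut capacity equals the max flow.
In the residual graph, reachable from Plant: {Plant}.
Min-cut edges: Plant→Bus3 (2), Plant→Bus2 (4), Plant→Sub1 (10); capacity 2 + 4 + 10 = 16.

16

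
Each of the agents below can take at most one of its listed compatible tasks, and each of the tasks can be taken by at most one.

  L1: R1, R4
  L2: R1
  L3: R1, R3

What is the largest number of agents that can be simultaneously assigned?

Unit-capacity flow: source→left, listed edges, right→sink; max matching = max flow.
Augmenting path L1→R1 (+1); matched 1.
Augmenting path L3→R3 (+1); matched 2.
Augmenting path L2→R1→L1→R4 (+1); matched 3.
No augmenting path remains; maximum matching = 3.
König certificate: {L1, L2, L3} is a vertex cover of size 3 (every listed pair touches it), so no matching can be larger.

3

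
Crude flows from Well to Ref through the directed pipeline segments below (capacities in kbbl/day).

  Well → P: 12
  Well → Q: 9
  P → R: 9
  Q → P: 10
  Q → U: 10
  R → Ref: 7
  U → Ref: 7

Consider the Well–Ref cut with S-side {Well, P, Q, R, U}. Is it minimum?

Given cut capacity: 7 + 7 = 14.
Augment Well→P→R→Ref: bottleneck 7, flow now 7.
Augment Well→Q→U→Ref: bottleneck 7, flow now 14.
No augmenting path remains; maximum flow = 14.
Cut capacity 14 equals the max flow, so it is a minimum cut.

Yes — it is a minimum cut (capacity 14).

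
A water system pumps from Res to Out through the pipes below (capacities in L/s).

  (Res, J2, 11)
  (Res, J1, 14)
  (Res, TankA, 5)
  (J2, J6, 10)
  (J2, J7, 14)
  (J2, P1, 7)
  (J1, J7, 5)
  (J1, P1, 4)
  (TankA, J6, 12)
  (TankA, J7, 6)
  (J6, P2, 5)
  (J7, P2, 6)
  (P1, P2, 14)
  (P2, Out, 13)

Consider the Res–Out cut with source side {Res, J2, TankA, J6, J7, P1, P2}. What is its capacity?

Edges leaving {Res, J2, TankA, J6, J7, P1, P2}: Res→J1 (14), P2→Out (13).
Cut capacity = 14 + 13 = 27.

27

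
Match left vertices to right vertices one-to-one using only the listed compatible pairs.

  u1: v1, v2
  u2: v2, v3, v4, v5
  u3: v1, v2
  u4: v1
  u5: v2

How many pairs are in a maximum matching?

3

Unit-capacity flow: source→left, listed edges, right→sink; max matching = max flow.
Augmenting path u1→v1 (+1); matched 1.
Augmenting path u2→v2 (+1); matched 2.
Augmenting path u3→v2→u2→v3 (+1); matched 3.
No augmenting path remains; maximum matching = 3.
König certificate: {u2, v1, v2} is a vertex cover of size 3 (every listed pair touches it), so no matching can be larger.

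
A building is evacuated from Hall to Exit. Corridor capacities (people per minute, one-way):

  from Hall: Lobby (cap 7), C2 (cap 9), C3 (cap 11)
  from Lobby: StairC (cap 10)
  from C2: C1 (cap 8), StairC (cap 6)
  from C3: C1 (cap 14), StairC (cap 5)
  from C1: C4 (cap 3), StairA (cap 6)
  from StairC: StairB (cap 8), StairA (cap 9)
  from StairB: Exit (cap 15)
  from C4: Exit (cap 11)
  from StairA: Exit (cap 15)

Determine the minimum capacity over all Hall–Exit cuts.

26

Augment Hall→Lobby→StairC→StairB→Exit: bottleneck 7, flow now 7.
Augment Hall→C2→C1→C4→Exit: bottleneck 3, flow now 10.
Augment Hall→C2→C1→StairA→Exit: bottleneck 5, flow now 15.
Augment Hall→C2→StairC→StairB→Exit: bottleneck 1, flow now 16.
Augment Hall→C3→C1→StairA→Exit: bottleneck 1, flow now 17.
Augment Hall→C3→StairC→StairA→Exit: bottleneck 5, flow now 22.
Augment Hall→C3→C1→C2→StairC→StairA→Exit: bottleneck 4, flow now 26. (uses reverse residual edge)
No augmenting path remains; maximum flow = 26.
By max-flow min-cut, the minimum cut capacity equals the max flow.
In the residual graph, reachable from Hall: {Hall, Lobby, C2, C3, C1, StairC}.
Min-cut edges: C1→C4 (3), C1→StairA (6), StairC→StairB (8), StairC→StairA (9); capacity 3 + 6 + 8 + 9 = 26.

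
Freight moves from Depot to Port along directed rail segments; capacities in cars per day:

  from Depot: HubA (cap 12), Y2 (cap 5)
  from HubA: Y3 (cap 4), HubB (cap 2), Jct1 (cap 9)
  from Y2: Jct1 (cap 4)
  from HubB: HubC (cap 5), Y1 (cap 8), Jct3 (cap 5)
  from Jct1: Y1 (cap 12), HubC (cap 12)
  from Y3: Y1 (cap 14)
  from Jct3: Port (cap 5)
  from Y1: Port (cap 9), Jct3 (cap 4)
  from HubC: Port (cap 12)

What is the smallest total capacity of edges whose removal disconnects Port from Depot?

Augment Depot→HubA→HubB→Jct3→Port: bottleneck 2, flow now 2.
Augment Depot→HubA→Jct1→Y1→Port: bottleneck 9, flow now 11.
Augment Depot→Y2→Jct1→HubC→Port: bottleneck 4, flow now 15.
Augment Depot→HubA→Y3→Y1→Jct3→Port: bottleneck 1, flow now 16.
No augmenting path remains; maximum flow = 16.
By max-flow min-cut, the minimum cut capacity equals the max flow.
In the residual graph, reachable from Depot: {Depot, Y2}.
Min-cut edges: Depot→HubA (12), Y2→Jct1 (4); capacity 12 + 4 = 16.

16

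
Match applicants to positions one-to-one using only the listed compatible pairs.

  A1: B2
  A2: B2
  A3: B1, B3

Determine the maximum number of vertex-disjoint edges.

2

Unit-capacity flow: source→left, listed edges, right→sink; max matching = max flow.
Augmenting path A1→B2 (+1); matched 1.
Augmenting path A3→B1 (+1); matched 2.
No augmenting path remains; maximum matching = 2.
König certificate: {A3, B2} is a vertex cover of size 2 (every listed pair touches it), so no matching can be larger.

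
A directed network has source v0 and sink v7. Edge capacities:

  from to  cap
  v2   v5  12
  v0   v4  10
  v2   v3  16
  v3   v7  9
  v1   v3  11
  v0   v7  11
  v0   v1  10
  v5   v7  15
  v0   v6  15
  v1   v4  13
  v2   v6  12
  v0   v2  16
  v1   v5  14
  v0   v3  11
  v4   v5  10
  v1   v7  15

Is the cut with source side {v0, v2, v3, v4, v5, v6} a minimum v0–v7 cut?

Yes — it is a minimum cut (capacity 45).

Given cut capacity: 10 + 11 + 9 + 15 = 45.
Augment v0→v7: bottleneck 11, flow now 11.
Augment v0→v1→v7: bottleneck 10, flow now 21.
Augment v0→v3→v7: bottleneck 9, flow now 30.
Augment v0→v2→v5→v7: bottleneck 12, flow now 42.
Augment v0→v4→v5→v7: bottleneck 3, flow now 45.
No augmenting path remains; maximum flow = 45.
Cut capacity 45 equals the max flow, so it is a minimum cut.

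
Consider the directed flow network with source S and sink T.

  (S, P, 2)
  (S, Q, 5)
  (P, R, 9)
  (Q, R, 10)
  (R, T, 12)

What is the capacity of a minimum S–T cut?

Augment S→P→R→T: bottleneck 2, flow now 2.
Augment S→Q→R→T: bottleneck 5, flow now 7.
No augmenting path remains; maximum flow = 7.
By max-flow min-cut, the minimum cut capacity equals the max flow.
In the residual graph, reachable from S: {S}.
Min-cut edges: S→P (2), S→Q (5); capacity 2 + 5 = 7.

7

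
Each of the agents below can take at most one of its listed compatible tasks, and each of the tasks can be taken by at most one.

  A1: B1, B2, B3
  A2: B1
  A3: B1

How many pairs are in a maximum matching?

Unit-capacity flow: source→left, listed edges, right→sink; max matching = max flow.
Augmenting path A1→B1 (+1); matched 1.
Augmenting path A2→B1→A1→B2 (+1); matched 2.
No augmenting path remains; maximum matching = 2.
König certificate: {A1, B1} is a vertex cover of size 2 (every listed pair touches it), so no matching can be larger.

2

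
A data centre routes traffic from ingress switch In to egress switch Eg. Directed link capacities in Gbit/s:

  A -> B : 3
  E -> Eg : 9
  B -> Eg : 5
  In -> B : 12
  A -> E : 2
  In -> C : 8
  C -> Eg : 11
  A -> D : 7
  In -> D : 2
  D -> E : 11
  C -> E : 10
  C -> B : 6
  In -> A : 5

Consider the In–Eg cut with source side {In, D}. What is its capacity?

Edges leaving {In, D}: In→A (5), In→B (12), In→C (8), D→E (11).
Cut capacity = 5 + 12 + 8 + 11 = 36.

36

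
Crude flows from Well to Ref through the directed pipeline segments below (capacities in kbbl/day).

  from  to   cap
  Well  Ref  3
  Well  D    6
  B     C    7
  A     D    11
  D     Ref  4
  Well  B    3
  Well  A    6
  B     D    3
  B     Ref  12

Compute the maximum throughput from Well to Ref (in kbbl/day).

10

Augment Well→Ref: bottleneck 3, flow now 3.
Augment Well→B→Ref: bottleneck 3, flow now 6.
Augment Well→D→Ref: bottleneck 4, flow now 10.
No augmenting path remains; maximum flow = 10.
In the residual graph, reachable from Well: {Well, A, D}.
Min-cut edges: Well→B (3), Well→Ref (3), D→Ref (4); capacity 3 + 3 + 4 = 10.
This cut is saturated, so no flow can exceed 10.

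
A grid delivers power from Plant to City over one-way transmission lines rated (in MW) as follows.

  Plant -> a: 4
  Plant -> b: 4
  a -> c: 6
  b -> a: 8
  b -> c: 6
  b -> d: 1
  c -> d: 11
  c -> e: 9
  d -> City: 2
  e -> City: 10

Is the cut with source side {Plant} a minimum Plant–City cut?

Given cut capacity: 4 + 4 = 8.
Augment Plant→b→d→City: bottleneck 1, flow now 1.
Augment Plant→a→c→d→City: bottleneck 1, flow now 2.
Augment Plant→a→c→e→City: bottleneck 3, flow now 5.
Augment Plant→b→c→e→City: bottleneck 3, flow now 8.
No augmenting path remains; maximum flow = 8.
Cut capacity 8 equals the max flow, so it is a minimum cut.

Yes — it is a minimum cut (capacity 8).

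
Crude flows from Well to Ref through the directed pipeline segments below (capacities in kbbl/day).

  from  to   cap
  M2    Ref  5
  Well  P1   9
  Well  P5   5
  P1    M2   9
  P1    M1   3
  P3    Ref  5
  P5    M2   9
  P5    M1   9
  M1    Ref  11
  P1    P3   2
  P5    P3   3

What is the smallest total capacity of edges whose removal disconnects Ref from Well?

Augment Well→P1→M2→Ref: bottleneck 5, flow now 5.
Augment Well→P1→M1→Ref: bottleneck 3, flow now 8.
Augment Well→P1→P3→Ref: bottleneck 1, flow now 9.
Augment Well→P5→M1→Ref: bottleneck 5, flow now 14.
No augmenting path remains; maximum flow = 14.
By max-flow min-cut, the minimum cut capacity equals the max flow.
In the residual graph, reachable from Well: {Well}.
Min-cut edges: Well→P1 (9), Well→P5 (5); capacity 9 + 5 = 14.

14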